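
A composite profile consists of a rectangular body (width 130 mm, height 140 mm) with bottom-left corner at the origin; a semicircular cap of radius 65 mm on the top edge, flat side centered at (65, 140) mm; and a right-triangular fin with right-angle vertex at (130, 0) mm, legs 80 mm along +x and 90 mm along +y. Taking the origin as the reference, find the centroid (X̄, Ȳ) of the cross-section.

X̄ = 76.60 mm, Ȳ = 87.71 mm

rectangular body: A = 130 × 140 = 18200.00, centroid at (65.00, 70.00).
semicircular top: A = ½π·65² = 6636.61, centroid at (65.00, 167.59).
triangular fin: A = ½·80·90 = 3600.00, centroid at (156.67, 30.00).
ΣA = 28436.61 mm², ΣAX̄ = 2178379.94 mm³, ΣAȲ = 2494209.36 mm³.
X̄ = 2178379.94/28436.61 = 76.60 mm; Ȳ = 2494209.36/28436.61 = 87.71 mm.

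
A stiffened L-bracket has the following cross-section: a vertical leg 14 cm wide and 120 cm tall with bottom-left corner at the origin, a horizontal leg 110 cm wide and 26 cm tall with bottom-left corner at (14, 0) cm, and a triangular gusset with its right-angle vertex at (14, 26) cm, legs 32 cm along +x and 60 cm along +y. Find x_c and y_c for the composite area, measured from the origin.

vertical leg: A = 14 × 120 = 1680.00, centroid at (7.00, 60.00).
horizontal leg: A = 110 × 26 = 2860.00, centroid at (69.00, 13.00).
gusset: A = ½·32·60 = 960.00, centroid at (24.67, 46.00).
ΣA = 5500.00 cm², ΣAx_c = 232780.00 cm³, ΣAy_c = 182140.00 cm³.
x_c = 232780.00/5500.00 = 42.32 cm; y_c = 182140.00/5500.00 = 33.12 cm.

x_c = 42.32 cm, y_c = 33.12 cm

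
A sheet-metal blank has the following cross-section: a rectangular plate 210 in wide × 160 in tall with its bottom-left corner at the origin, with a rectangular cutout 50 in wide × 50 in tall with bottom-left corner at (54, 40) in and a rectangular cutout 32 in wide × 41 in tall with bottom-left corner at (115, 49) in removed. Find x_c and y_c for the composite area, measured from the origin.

x_c = 106.04 in, y_c = 81.72 in

Part | A | x̄ᵢ | ȳᵢ | A·x̄ᵢ | A·ȳᵢ
plate | 33600.00 | 105.00 | 80.00 | 3528000.00 | 2688000.00
hole 1 | -2500.00 | 79.00 | 65.00 | -197500.00 | -162500.00
hole 2 | -1312.00 | 131.00 | 69.50 | -171872.00 | -91184.00
Σ | 29788.00 |  |  | 3158628.00 | 2434316.00
x_c = 3158628.00 / 29788.00 = 106.04 in
y_c = 2434316.00 / 29788.00 = 81.72 in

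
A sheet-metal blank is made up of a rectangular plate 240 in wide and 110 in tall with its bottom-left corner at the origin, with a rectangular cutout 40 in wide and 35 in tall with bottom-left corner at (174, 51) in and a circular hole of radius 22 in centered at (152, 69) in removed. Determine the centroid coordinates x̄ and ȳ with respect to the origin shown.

x̄ = 113.52 in, ȳ = 53.29 in

plate: A = 240 × 110 = 26400.00, centroid at (120.00, 55.00).
hole 1: A = −(40 × 35) = -1400.00, centroid at (194.00, 68.50).
hole 2: A = −π·22² = -1520.53, centroid at (152.00, 69.00).
ΣA = 23479.47 in²
ΣAx̄ = (26400.00)(120.00) + (-1400.00)(194.00) + (-1520.53)(152.00) = 2665279.31 in³
ΣAȳ = (26400.00)(55.00) + (-1400.00)(68.50) + (-1520.53)(69.00) = 1251183.37 in³
x̄ = 2665279.31 / 23479.47 = 113.52 in
ȳ = 1251183.37 / 23479.47 = 53.29 in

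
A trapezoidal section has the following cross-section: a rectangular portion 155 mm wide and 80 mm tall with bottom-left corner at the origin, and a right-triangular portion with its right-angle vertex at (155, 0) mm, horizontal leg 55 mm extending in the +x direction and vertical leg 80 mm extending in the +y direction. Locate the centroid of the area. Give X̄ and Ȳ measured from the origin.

rectangular portion: A = 155 × 80 = 12400.00, centroid at (77.50, 40.00).
triangular portion: A = ½·55·80 = 2200.00, centroid at (173.33, 26.67).
ΣA = 14600.00 mm²
ΣAX̄ = (12400.00)(77.50) + (2200.00)(173.33) = 1342333.33 mm³
ΣAȲ = (12400.00)(40.00) + (2200.00)(26.67) = 554666.67 mm³
X̄ = 1342333.33 / 14600.00 = 91.94 mm
Ȳ = 554666.67 / 14600.00 = 37.99 mm

X̄ = 91.94 mm, Ȳ = 37.99 mm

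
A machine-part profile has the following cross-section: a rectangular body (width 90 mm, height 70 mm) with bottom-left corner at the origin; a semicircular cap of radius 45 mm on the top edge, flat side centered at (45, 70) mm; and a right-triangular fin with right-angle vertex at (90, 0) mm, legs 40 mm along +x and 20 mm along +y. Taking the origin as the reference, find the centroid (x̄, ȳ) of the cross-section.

rectangular body: A = 90 × 70 = 6300.00, centroid at (45.00, 35.00).
semicircular top: A = ½π·45² = 3180.86, centroid at (45.00, 89.10).
triangular fin: A = ½·40·20 = 400.00, centroid at (103.33, 6.67).
ΣA = 9880.86 mm²
ΣAx̄ = (6300.00)(45.00) + (3180.86)(45.00) + (400.00)(103.33) = 467972.15 mm³
ΣAȳ = (6300.00)(35.00) + (3180.86)(89.10) + (400.00)(6.67) = 506577.05 mm³
x̄ = 467972.15 / 9880.86 = 47.36 mm
ȳ = 506577.05 / 9880.86 = 51.27 mm

x̄ = 47.36 mm, ȳ = 51.27 mm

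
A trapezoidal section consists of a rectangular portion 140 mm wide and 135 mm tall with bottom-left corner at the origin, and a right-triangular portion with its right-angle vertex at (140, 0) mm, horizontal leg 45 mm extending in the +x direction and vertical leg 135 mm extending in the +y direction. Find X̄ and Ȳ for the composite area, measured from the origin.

rectangular portion: A = 140 × 135 = 18900.00, centroid at (70.00, 67.50).
triangular portion: A = ½·45·135 = 3037.50, centroid at (155.00, 45.00).
ΣA = 21937.50 mm²
ΣAX̄ = (18900.00)(70.00) + (3037.50)(155.00) = 1793812.50 mm³
ΣAȲ = (18900.00)(67.50) + (3037.50)(45.00) = 1412437.50 mm³
X̄ = 1793812.50 / 21937.50 = 81.77 mm
Ȳ = 1412437.50 / 21937.50 = 64.38 mm

X̄ = 81.77 mm, Ȳ = 64.38 mm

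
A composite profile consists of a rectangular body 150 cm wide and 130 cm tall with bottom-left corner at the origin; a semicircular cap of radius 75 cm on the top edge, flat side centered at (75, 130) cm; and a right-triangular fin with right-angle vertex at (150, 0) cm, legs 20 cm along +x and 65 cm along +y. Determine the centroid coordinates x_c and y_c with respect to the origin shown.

x_c = 76.83 cm, y_c = 93.55 cm

rectangular body: A = 150 × 130 = 19500.00, centroid at (75.00, 65.00).
semicircular top: A = ½π·75² = 8835.73, centroid at (75.00, 161.83).
triangular fin: A = ½·20·65 = 650.00, centroid at (156.67, 21.67).
ΣA = 28985.73 cm², ΣAx_c = 2227013.03 cm³, ΣAy_c = 2711478.15 cm³.
x_c = 2227013.03/28985.73 = 76.83 cm; y_c = 2711478.15/28985.73 = 93.55 cm.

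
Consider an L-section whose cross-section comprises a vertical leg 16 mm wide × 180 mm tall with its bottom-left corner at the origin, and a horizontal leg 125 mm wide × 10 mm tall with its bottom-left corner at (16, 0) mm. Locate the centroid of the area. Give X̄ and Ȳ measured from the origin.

X̄ = 29.34 mm, Ȳ = 64.27 mm

Part | A | x̄ᵢ | ȳᵢ | A·x̄ᵢ | A·ȳᵢ
vertical leg | 2880.00 | 8.00 | 90.00 | 23040.00 | 259200.00
horizontal leg | 1250.00 | 78.50 | 5.00 | 98125.00 | 6250.00
Σ | 4130.00 |  |  | 121165.00 | 265450.00
X̄ = 121165.00 / 4130.00 = 29.34 mm
Ȳ = 265450.00 / 4130.00 = 64.27 mm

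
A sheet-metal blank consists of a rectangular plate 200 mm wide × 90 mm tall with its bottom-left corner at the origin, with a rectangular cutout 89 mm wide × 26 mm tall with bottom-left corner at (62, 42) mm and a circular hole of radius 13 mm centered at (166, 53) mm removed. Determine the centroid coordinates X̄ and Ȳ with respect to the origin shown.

Part | A | x̄ᵢ | ȳᵢ | A·x̄ᵢ | A·ȳᵢ
plate | 18000.00 | 100.00 | 45.00 | 1800000.00 | 810000.00
hole 1 | -2314.00 | 106.50 | 55.00 | -246441.00 | -127270.00
hole 2 | -530.93 | 166.00 | 53.00 | -88134.24 | -28139.25
Σ | 15155.07 |  |  | 1465424.76 | 654590.75
X̄ = 1465424.76 / 15155.07 = 96.70 mm
Ȳ = 654590.75 / 15155.07 = 43.19 mm

X̄ = 96.70 mm, Ȳ = 43.19 mm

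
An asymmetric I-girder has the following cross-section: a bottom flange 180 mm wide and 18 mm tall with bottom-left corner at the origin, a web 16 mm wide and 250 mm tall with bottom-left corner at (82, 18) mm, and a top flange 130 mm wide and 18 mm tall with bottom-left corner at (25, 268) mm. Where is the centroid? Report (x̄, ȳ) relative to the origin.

x̄ = 90.00 mm, ȳ = 130.41 mm

bottom flange: A = 180 × 18 = 3240.00, centroid at (90.00, 9.00).
web: A = 16 × 250 = 4000.00, centroid at (90.00, 143.00).
top flange: A = 130 × 18 = 2340.00, centroid at (90.00, 277.00).
ΣA = 9580.00 mm², ΣAx̄ = 862200.00 mm³, ΣAȳ = 1249340.00 mm³.
x̄ = 862200.00/9580.00 = 90.00 mm; ȳ = 1249340.00/9580.00 = 130.41 mm.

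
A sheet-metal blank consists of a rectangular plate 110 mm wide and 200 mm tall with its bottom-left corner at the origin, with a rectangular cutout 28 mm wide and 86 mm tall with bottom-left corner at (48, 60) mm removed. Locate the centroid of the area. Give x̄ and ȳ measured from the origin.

plate: A = 110 × 200 = 22000.00, centroid at (55.00, 100.00).
hole: A = −(28 × 86) = -2408.00, centroid at (62.00, 103.00).
ΣA = 19592.00 mm², ΣAx̄ = 1060704.00 mm³, ΣAȳ = 1951976.00 mm³.
x̄ = 1060704.00/19592.00 = 54.14 mm; ȳ = 1951976.00/19592.00 = 99.63 mm.

x̄ = 54.14 mm, ȳ = 99.63 mm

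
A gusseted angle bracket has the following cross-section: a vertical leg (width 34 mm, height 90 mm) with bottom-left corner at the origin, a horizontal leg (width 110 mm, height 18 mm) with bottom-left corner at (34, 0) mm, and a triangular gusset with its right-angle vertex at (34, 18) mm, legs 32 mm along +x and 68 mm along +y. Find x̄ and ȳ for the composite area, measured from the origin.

x̄ = 45.18 mm, ȳ = 32.60 mm

Part | A | x̄ᵢ | ȳᵢ | A·x̄ᵢ | A·ȳᵢ
vertical leg | 3060.00 | 17.00 | 45.00 | 52020.00 | 137700.00
horizontal leg | 1980.00 | 89.00 | 9.00 | 176220.00 | 17820.00
gusset | 1088.00 | 44.67 | 40.67 | 48597.33 | 44245.33
Σ | 6128.00 |  |  | 276837.33 | 199765.33
x̄ = 276837.33 / 6128.00 = 45.18 mm
ȳ = 199765.33 / 6128.00 = 32.60 mm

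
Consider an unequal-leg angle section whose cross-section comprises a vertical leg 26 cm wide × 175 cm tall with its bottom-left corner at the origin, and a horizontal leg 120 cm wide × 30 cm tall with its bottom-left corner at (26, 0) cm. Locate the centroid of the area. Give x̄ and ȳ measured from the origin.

x̄ = 45.25 cm, ȳ = 55.48 cm

Part | A | x̄ᵢ | ȳᵢ | A·x̄ᵢ | A·ȳᵢ
vertical leg | 4550.00 | 13.00 | 87.50 | 59150.00 | 398125.00
horizontal leg | 3600.00 | 86.00 | 15.00 | 309600.00 | 54000.00
Σ | 8150.00 |  |  | 368750.00 | 452125.00
x̄ = 368750.00 / 8150.00 = 45.25 cm
ȳ = 452125.00 / 8150.00 = 55.48 cm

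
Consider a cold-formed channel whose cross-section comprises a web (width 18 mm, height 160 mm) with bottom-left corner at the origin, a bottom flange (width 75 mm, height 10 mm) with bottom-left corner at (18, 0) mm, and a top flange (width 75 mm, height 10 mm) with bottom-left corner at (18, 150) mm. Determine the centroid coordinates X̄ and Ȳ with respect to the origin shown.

X̄ = 24.92 mm, Ȳ = 80.00 mm

web: A = 18 × 160 = 2880.00, centroid at (9.00, 80.00).
bottom flange: A = 75 × 10 = 750.00, centroid at (55.50, 5.00).
top flange: A = 75 × 10 = 750.00, centroid at (55.50, 155.00).
ΣA = 4380.00 mm², ΣAX̄ = 109170.00 mm³, ΣAȲ = 350400.00 mm³.
X̄ = 109170.00/4380.00 = 24.92 mm; Ȳ = 350400.00/4380.00 = 80.00 mm.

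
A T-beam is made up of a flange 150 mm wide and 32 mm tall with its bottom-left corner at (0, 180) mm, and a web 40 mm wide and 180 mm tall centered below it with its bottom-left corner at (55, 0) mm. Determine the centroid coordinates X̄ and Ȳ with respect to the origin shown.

web: A = 40 × 180 = 7200.00, centroid at (75.00, 90.00).
flange: A = 150 × 32 = 4800.00, centroid at (75.00, 196.00).
ΣA = 12000.00 mm²
ΣAX̄ = (7200.00)(75.00) + (4800.00)(75.00) = 900000.00 mm³
ΣAȲ = (7200.00)(90.00) + (4800.00)(196.00) = 1588800.00 mm³
X̄ = 900000.00 / 12000.00 = 75.00 mm
Ȳ = 1588800.00 / 12000.00 = 132.40 mm

X̄ = 75.00 mm, Ȳ = 132.40 mm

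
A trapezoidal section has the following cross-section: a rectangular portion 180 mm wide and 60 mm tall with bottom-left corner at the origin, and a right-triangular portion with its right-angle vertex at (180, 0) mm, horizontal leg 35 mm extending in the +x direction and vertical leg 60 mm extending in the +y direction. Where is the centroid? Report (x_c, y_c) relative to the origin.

x_c = 99.01 mm, y_c = 29.11 mm

Part | A | x̄ᵢ | ȳᵢ | A·x̄ᵢ | A·ȳᵢ
rectangular portion | 10800.00 | 90.00 | 30.00 | 972000.00 | 324000.00
triangular portion | 1050.00 | 191.67 | 20.00 | 201250.00 | 21000.00
Σ | 11850.00 |  |  | 1173250.00 | 345000.00
x_c = 1173250.00 / 11850.00 = 99.01 mm
y_c = 345000.00 / 11850.00 = 29.11 mm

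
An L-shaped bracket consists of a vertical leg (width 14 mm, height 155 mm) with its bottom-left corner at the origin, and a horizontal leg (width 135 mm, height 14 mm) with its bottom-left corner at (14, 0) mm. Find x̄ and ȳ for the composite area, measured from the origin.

x̄ = 41.68 mm, ȳ = 44.68 mm

vertical leg: A = 14 × 155 = 2170.00, centroid at (7.00, 77.50).
horizontal leg: A = 135 × 14 = 1890.00, centroid at (81.50, 7.00).
ΣA = 4060.00 mm², ΣAx̄ = 169225.00 mm³, ΣAȳ = 181405.00 mm³.
x̄ = 169225.00/4060.00 = 41.68 mm; ȳ = 181405.00/4060.00 = 44.68 mm.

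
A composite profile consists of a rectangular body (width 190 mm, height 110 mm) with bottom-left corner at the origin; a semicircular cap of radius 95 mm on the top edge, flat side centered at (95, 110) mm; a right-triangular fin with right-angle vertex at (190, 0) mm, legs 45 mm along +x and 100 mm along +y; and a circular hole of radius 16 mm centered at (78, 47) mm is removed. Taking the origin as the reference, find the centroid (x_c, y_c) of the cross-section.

x_c = 102.15 mm, y_c = 90.84 mm

rectangular body: A = 190 × 110 = 20900.00, centroid at (95.00, 55.00).
semicircular top: A = ½π·95² = 14176.44, centroid at (95.00, 150.32).
triangular fin: A = ½·45·100 = 2250.00, centroid at (205.00, 33.33).
hole: A = −π·16² = -804.25, centroid at (78.00, 47.00).
ΣA = 36522.19 mm², ΣAx_c = 3730780.18 mm³, ΣAy_c = 3317691.74 mm³.
x_c = 3730780.18/36522.19 = 102.15 mm; y_c = 3317691.74/36522.19 = 90.84 mm.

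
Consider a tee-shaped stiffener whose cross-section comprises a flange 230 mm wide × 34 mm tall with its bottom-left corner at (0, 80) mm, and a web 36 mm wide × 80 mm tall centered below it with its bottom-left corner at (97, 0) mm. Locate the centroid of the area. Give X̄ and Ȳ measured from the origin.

X̄ = 115.00 mm, Ȳ = 81.66 mm

web: A = 36 × 80 = 2880.00, centroid at (115.00, 40.00).
flange: A = 230 × 34 = 7820.00, centroid at (115.00, 97.00).
ΣA = 10700.00 mm²
ΣAX̄ = (2880.00)(115.00) + (7820.00)(115.00) = 1230500.00 mm³
ΣAȲ = (2880.00)(40.00) + (7820.00)(97.00) = 873740.00 mm³
X̄ = 1230500.00 / 10700.00 = 115.00 mm
Ȳ = 873740.00 / 10700.00 = 81.66 mm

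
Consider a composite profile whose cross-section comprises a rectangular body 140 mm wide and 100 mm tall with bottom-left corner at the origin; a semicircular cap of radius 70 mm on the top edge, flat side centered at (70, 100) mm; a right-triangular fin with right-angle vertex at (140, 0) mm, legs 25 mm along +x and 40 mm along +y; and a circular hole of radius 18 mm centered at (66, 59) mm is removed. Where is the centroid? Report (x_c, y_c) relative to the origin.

x_c = 72.04 mm, y_c = 77.67 mm

rectangular body: A = 140 × 100 = 14000.00, centroid at (70.00, 50.00).
semicircular top: A = ½π·70² = 7696.90, centroid at (70.00, 129.71).
triangular fin: A = ½·25·40 = 500.00, centroid at (148.33, 13.33).
hole: A = −π·18² = -1017.88, centroid at (66.00, 59.00).
ΣA = 21179.03 mm²
ΣAx_c = (14000.00)(70.00) + (7696.90)(70.00) + (500.00)(148.33) + (-1017.88)(66.00) = 1525769.99 mm³
ΣAy_c = (14000.00)(50.00) + (7696.90)(129.71) + (500.00)(13.33) + (-1017.88)(59.00) = 1644968.85 mm³
x_c = 1525769.99 / 21179.03 = 72.04 mm
y_c = 1644968.85 / 21179.03 = 77.67 mm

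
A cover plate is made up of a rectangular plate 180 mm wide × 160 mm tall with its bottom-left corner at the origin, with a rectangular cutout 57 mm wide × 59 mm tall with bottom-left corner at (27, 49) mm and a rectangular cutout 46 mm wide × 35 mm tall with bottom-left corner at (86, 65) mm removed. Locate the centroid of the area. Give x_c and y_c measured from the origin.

x_c = 93.59 mm, y_c = 80.04 mm

Part | A | x̄ᵢ | ȳᵢ | A·x̄ᵢ | A·ȳᵢ
plate | 28800.00 | 90.00 | 80.00 | 2592000.00 | 2304000.00
hole 1 | -3363.00 | 55.50 | 78.50 | -186646.50 | -263995.50
hole 2 | -1610.00 | 109.00 | 82.50 | -175490.00 | -132825.00
Σ | 23827.00 |  |  | 2229863.50 | 1907179.50
x_c = 2229863.50 / 23827.00 = 93.59 mm
y_c = 1907179.50 / 23827.00 = 80.04 mm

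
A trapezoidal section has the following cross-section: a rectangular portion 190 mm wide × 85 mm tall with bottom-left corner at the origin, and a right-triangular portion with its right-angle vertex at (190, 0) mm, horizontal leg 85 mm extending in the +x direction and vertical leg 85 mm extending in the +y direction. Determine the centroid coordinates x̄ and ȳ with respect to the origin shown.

x̄ = 117.54 mm, ȳ = 39.91 mm

rectangular portion: A = 190 × 85 = 16150.00, centroid at (95.00, 42.50).
triangular portion: A = ½·85·85 = 3612.50, centroid at (218.33, 28.33).
ΣA = 19762.50 mm²
ΣAx̄ = (16150.00)(95.00) + (3612.50)(218.33) = 2322979.17 mm³
ΣAȳ = (16150.00)(42.50) + (3612.50)(28.33) = 788729.17 mm³
x̄ = 2322979.17 / 19762.50 = 117.54 mm
ȳ = 788729.17 / 19762.50 = 39.91 mm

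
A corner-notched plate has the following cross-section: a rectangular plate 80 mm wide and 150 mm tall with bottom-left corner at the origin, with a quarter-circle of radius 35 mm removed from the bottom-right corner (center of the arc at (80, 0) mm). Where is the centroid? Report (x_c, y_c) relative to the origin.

plate: A = 80 × 150 = 12000.00, centroid at (40.00, 75.00).
removed quarter-circle: A = −¼π·35² = -962.11, centroid at (65.15, 14.85).
ΣA = 11037.89 mm²
ΣAx_c = (12000.00)(40.00) + (-962.11)(65.15) = 417322.65 mm³
ΣAy_c = (12000.00)(75.00) + (-962.11)(14.85) = 885708.33 mm³
x_c = 417322.65 / 11037.89 = 37.81 mm
y_c = 885708.33 / 11037.89 = 80.24 mm

x_c = 37.81 mm, y_c = 80.24 mm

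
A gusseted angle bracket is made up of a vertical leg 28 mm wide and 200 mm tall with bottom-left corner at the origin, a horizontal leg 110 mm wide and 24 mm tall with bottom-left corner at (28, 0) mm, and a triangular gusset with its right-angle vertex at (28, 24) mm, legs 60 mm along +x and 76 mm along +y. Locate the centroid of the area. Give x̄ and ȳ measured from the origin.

x̄ = 38.68 mm, ȳ = 66.94 mm

vertical leg: A = 28 × 200 = 5600.00, centroid at (14.00, 100.00).
horizontal leg: A = 110 × 24 = 2640.00, centroid at (83.00, 12.00).
gusset: A = ½·60·76 = 2280.00, centroid at (48.00, 49.33).
ΣA = 10520.00 mm²
ΣAx̄ = (5600.00)(14.00) + (2640.00)(83.00) + (2280.00)(48.00) = 406960.00 mm³
ΣAȳ = (5600.00)(100.00) + (2640.00)(12.00) + (2280.00)(49.33) = 704160.00 mm³
x̄ = 406960.00 / 10520.00 = 38.68 mm
ȳ = 704160.00 / 10520.00 = 66.94 mm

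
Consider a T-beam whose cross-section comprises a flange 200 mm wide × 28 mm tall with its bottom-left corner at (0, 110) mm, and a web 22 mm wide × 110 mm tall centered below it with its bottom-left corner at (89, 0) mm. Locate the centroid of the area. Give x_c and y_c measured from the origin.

x_c = 100.00 mm, y_c = 103.18 mm

Part | A | x̄ᵢ | ȳᵢ | A·x̄ᵢ | A·ȳᵢ
web | 2420.00 | 100.00 | 55.00 | 242000.00 | 133100.00
flange | 5600.00 | 100.00 | 124.00 | 560000.00 | 694400.00
Σ | 8020.00 |  |  | 802000.00 | 827500.00
x_c = 802000.00 / 8020.00 = 100.00 mm
y_c = 827500.00 / 8020.00 = 103.18 mm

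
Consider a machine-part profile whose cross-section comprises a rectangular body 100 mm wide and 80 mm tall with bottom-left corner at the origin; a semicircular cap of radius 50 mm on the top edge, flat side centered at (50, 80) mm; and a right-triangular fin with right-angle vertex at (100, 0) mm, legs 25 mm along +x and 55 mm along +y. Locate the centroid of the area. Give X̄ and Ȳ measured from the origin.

X̄ = 53.18 mm, Ȳ = 57.88 mm

Part | A | x̄ᵢ | ȳᵢ | A·x̄ᵢ | A·ȳᵢ
rectangular body | 8000.00 | 50.00 | 40.00 | 400000.00 | 320000.00
semicircular top | 3926.99 | 50.00 | 101.22 | 196349.54 | 397492.60
triangular fin | 687.50 | 108.33 | 18.33 | 74479.17 | 12604.17
Σ | 12614.49 |  |  | 670828.71 | 730096.77
X̄ = 670828.71 / 12614.49 = 53.18 mm
Ȳ = 730096.77 / 12614.49 = 57.88 mm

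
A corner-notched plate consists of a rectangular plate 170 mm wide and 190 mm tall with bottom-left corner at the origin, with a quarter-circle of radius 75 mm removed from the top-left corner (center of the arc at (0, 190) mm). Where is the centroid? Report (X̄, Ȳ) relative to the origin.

plate: A = 170 × 190 = 32300.00, centroid at (85.00, 95.00).
removed quarter-circle: A = −¼π·75² = -4417.86, centroid at (31.83, 158.17).
ΣA = 27882.14 mm², ΣAX̄ = 2604875.00 mm³, ΣAȲ = 2369730.71 mm³.
X̄ = 2604875.00/27882.14 = 93.42 mm; Ȳ = 2369730.71/27882.14 = 84.99 mm.

X̄ = 93.42 mm, Ȳ = 84.99 mm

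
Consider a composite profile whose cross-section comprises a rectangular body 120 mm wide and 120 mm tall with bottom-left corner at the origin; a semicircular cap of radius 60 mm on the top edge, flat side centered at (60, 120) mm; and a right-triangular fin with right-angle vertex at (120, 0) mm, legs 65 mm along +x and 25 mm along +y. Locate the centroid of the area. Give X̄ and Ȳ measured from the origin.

X̄ = 63.18 mm, Ȳ = 81.15 mm

Part | A | x̄ᵢ | ȳᵢ | A·x̄ᵢ | A·ȳᵢ
rectangular body | 14400.00 | 60.00 | 60.00 | 864000.00 | 864000.00
semicircular top | 5654.87 | 60.00 | 145.46 | 339292.01 | 822584.01
triangular fin | 812.50 | 141.67 | 8.33 | 115104.17 | 6770.83
Σ | 20867.37 |  |  | 1318396.17 | 1693354.85
X̄ = 1318396.17 / 20867.37 = 63.18 mm
Ȳ = 1693354.85 / 20867.37 = 81.15 mm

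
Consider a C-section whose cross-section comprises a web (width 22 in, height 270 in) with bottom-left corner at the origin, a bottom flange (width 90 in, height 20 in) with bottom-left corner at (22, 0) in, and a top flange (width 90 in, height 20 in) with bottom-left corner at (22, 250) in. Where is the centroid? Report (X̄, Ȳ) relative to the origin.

X̄ = 32.13 in, Ȳ = 135.00 in

web: A = 22 × 270 = 5940.00, centroid at (11.00, 135.00).
bottom flange: A = 90 × 20 = 1800.00, centroid at (67.00, 10.00).
top flange: A = 90 × 20 = 1800.00, centroid at (67.00, 260.00).
ΣA = 9540.00 in², ΣAX̄ = 306540.00 in³, ΣAȲ = 1287900.00 in³.
X̄ = 306540.00/9540.00 = 32.13 in; Ȳ = 1287900.00/9540.00 = 135.00 in.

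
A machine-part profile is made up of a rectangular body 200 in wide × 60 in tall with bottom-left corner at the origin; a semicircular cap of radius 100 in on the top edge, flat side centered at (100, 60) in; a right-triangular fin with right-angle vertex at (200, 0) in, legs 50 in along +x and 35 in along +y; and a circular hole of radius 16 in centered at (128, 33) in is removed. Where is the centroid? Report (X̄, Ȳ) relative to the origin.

Part | A | x̄ᵢ | ȳᵢ | A·x̄ᵢ | A·ȳᵢ
rectangular body | 12000.00 | 100.00 | 30.00 | 1200000.00 | 360000.00
semicircular top | 15707.96 | 100.00 | 102.44 | 1570796.33 | 1609144.46
triangular fin | 875.00 | 216.67 | 11.67 | 189583.33 | 10208.33
hole | -804.25 | 128.00 | 33.00 | -102943.71 | -26540.17
Σ | 27778.72 |  |  | 2857435.95 | 1952812.62
X̄ = 2857435.95 / 27778.72 = 102.86 in
Ȳ = 1952812.62 / 27778.72 = 70.30 in

X̄ = 102.86 in, Ȳ = 70.30 in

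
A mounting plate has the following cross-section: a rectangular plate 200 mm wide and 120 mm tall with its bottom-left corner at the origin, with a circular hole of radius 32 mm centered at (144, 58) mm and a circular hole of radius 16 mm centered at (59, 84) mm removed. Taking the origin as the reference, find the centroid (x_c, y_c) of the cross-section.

x_c = 94.57 mm, y_c = 59.36 mm

plate: A = 200 × 120 = 24000.00, centroid at (100.00, 60.00).
hole 1: A = −π·32² = -3216.99, centroid at (144.00, 58.00).
hole 2: A = −π·16² = -804.25, centroid at (59.00, 84.00).
ΣA = 19978.76 mm², ΣAx_c = 1889302.70 mm³, ΣAy_c = 1185857.72 mm³.
x_c = 1889302.70/19978.76 = 94.57 mm; y_c = 1185857.72/19978.76 = 59.36 mm.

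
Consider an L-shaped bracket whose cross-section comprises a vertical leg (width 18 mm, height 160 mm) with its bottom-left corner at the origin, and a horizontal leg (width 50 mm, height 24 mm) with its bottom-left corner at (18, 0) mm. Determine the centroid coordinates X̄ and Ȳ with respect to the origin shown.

X̄ = 19.00 mm, Ȳ = 60.00 mm

Part | A | x̄ᵢ | ȳᵢ | A·x̄ᵢ | A·ȳᵢ
vertical leg | 2880.00 | 9.00 | 80.00 | 25920.00 | 230400.00
horizontal leg | 1200.00 | 43.00 | 12.00 | 51600.00 | 14400.00
Σ | 4080.00 |  |  | 77520.00 | 244800.00
X̄ = 77520.00 / 4080.00 = 19.00 mm
Ȳ = 244800.00 / 4080.00 = 60.00 mm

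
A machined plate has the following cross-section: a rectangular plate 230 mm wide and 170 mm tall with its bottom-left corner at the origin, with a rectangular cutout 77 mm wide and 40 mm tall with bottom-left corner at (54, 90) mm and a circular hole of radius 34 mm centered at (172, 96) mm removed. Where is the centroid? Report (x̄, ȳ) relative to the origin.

x̄ = 110.75 mm, ȳ = 81.39 mm

Part | A | x̄ᵢ | ȳᵢ | A·x̄ᵢ | A·ȳᵢ
plate | 39100.00 | 115.00 | 85.00 | 4496500.00 | 3323500.00
hole 1 | -3080.00 | 92.50 | 110.00 | -284900.00 | -338800.00
hole 2 | -3631.68 | 172.00 | 96.00 | -624649.15 | -348641.39
Σ | 32388.32 |  |  | 3586950.85 | 2636058.61
x̄ = 3586950.85 / 32388.32 = 110.75 mm
ȳ = 2636058.61 / 32388.32 = 81.39 mm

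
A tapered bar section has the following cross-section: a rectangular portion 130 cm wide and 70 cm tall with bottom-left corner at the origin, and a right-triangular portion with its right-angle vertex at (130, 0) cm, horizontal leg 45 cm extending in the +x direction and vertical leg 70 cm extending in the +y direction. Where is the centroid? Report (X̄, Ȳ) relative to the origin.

Part | A | x̄ᵢ | ȳᵢ | A·x̄ᵢ | A·ȳᵢ
rectangular portion | 9100.00 | 65.00 | 35.00 | 591500.00 | 318500.00
triangular portion | 1575.00 | 145.00 | 23.33 | 228375.00 | 36750.00
Σ | 10675.00 |  |  | 819875.00 | 355250.00
X̄ = 819875.00 / 10675.00 = 76.80 cm
Ȳ = 355250.00 / 10675.00 = 33.28 cm

X̄ = 76.80 cm, Ȳ = 33.28 cm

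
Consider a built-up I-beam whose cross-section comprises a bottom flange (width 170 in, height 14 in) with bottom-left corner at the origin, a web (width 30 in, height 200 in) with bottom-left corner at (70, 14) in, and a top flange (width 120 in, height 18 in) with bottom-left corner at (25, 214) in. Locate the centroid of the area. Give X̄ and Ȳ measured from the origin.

bottom flange: A = 170 × 14 = 2380.00, centroid at (85.00, 7.00).
web: A = 30 × 200 = 6000.00, centroid at (85.00, 114.00).
top flange: A = 120 × 18 = 2160.00, centroid at (85.00, 223.00).
ΣA = 10540.00 in², ΣAX̄ = 895900.00 in³, ΣAȲ = 1182340.00 in³.
X̄ = 895900.00/10540.00 = 85.00 in; Ȳ = 1182340.00/10540.00 = 112.18 in.

X̄ = 85.00 in, Ȳ = 112.18 in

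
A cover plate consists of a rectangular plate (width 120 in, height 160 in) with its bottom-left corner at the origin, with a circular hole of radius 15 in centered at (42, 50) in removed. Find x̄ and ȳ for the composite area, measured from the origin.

plate: A = 120 × 160 = 19200.00, centroid at (60.00, 80.00).
hole: A = −π·15² = -706.86, centroid at (42.00, 50.00).
ΣA = 18493.14 in², ΣAx̄ = 1122311.95 in³, ΣAȳ = 1500657.08 in³.
x̄ = 1122311.95/18493.14 = 60.69 in; ȳ = 1500657.08/18493.14 = 81.15 in.

x̄ = 60.69 in, ȳ = 81.15 in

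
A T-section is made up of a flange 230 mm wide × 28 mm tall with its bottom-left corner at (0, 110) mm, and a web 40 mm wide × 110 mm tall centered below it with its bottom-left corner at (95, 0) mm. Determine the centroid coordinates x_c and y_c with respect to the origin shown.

web: A = 40 × 110 = 4400.00, centroid at (115.00, 55.00).
flange: A = 230 × 28 = 6440.00, centroid at (115.00, 124.00).
ΣA = 10840.00 mm², ΣAx_c = 1246600.00 mm³, ΣAy_c = 1040560.00 mm³.
x_c = 1246600.00/10840.00 = 115.00 mm; y_c = 1040560.00/10840.00 = 95.99 mm.

x_c = 115.00 mm, y_c = 95.99 mm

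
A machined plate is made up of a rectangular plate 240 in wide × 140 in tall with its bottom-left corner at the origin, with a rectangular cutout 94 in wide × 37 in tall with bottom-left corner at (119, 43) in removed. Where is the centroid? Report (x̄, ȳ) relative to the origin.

x̄ = 114.69 in, ȳ = 70.98 in

Part | A | x̄ᵢ | ȳᵢ | A·x̄ᵢ | A·ȳᵢ
plate | 33600.00 | 120.00 | 70.00 | 4032000.00 | 2352000.00
hole | -3478.00 | 166.00 | 61.50 | -577348.00 | -213897.00
Σ | 30122.00 |  |  | 3454652.00 | 2138103.00
x̄ = 3454652.00 / 30122.00 = 114.69 in
ȳ = 2138103.00 / 30122.00 = 70.98 in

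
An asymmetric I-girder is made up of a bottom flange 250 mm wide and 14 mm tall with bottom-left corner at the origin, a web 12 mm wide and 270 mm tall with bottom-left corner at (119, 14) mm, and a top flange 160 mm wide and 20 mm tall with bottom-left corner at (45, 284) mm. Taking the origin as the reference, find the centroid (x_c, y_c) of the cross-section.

x_c = 125.00 mm, y_c = 145.68 mm

bottom flange: A = 250 × 14 = 3500.00, centroid at (125.00, 7.00).
web: A = 12 × 270 = 3240.00, centroid at (125.00, 149.00).
top flange: A = 160 × 20 = 3200.00, centroid at (125.00, 294.00).
ΣA = 9940.00 mm²
ΣAx_c = (3500.00)(125.00) + (3240.00)(125.00) + (3200.00)(125.00) = 1242500.00 mm³
ΣAy_c = (3500.00)(7.00) + (3240.00)(149.00) + (3200.00)(294.00) = 1448060.00 mm³
x_c = 1242500.00 / 9940.00 = 125.00 mm
y_c = 1448060.00 / 9940.00 = 145.68 mm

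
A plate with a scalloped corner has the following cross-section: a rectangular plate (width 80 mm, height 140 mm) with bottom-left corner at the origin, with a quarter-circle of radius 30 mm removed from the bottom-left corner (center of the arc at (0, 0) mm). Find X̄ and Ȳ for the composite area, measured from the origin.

Part | A | x̄ᵢ | ȳᵢ | A·x̄ᵢ | A·ȳᵢ
plate | 11200.00 | 40.00 | 70.00 | 448000.00 | 784000.00
removed quarter-circle | -706.86 | 12.73 | 12.73 | -9000.00 | -9000.00
Σ | 10493.14 |  |  | 439000.00 | 775000.00
X̄ = 439000.00 / 10493.14 = 41.84 mm
Ȳ = 775000.00 / 10493.14 = 73.86 mm

X̄ = 41.84 mm, Ȳ = 73.86 mm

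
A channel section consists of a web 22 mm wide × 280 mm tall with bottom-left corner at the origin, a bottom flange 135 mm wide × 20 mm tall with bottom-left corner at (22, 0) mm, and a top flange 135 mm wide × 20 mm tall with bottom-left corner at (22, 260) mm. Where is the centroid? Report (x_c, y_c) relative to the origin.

x_c = 47.67 mm, y_c = 140.00 mm

Part | A | x̄ᵢ | ȳᵢ | A·x̄ᵢ | A·ȳᵢ
web | 6160.00 | 11.00 | 140.00 | 67760.00 | 862400.00
bottom flange | 2700.00 | 89.50 | 10.00 | 241650.00 | 27000.00
top flange | 2700.00 | 89.50 | 270.00 | 241650.00 | 729000.00
Σ | 11560.00 |  |  | 551060.00 | 1618400.00
x_c = 551060.00 / 11560.00 = 47.67 mm
y_c = 1618400.00 / 11560.00 = 140.00 mm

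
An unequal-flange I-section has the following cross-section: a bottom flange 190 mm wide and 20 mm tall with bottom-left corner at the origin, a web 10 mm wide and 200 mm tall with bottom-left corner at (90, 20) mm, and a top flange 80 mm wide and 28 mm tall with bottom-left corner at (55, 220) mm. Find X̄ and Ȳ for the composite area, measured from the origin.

X̄ = 95.00 mm, Ȳ = 99.77 mm

bottom flange: A = 190 × 20 = 3800.00, centroid at (95.00, 10.00).
web: A = 10 × 200 = 2000.00, centroid at (95.00, 120.00).
top flange: A = 80 × 28 = 2240.00, centroid at (95.00, 234.00).
ΣA = 8040.00 mm², ΣAX̄ = 763800.00 mm³, ΣAȲ = 802160.00 mm³.
X̄ = 763800.00/8040.00 = 95.00 mm; Ȳ = 802160.00/8040.00 = 99.77 mm.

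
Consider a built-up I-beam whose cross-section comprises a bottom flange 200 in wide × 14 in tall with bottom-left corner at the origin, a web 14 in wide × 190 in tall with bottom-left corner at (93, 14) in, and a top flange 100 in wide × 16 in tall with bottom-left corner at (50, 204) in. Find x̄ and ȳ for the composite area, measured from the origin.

bottom flange: A = 200 × 14 = 2800.00, centroid at (100.00, 7.00).
web: A = 14 × 190 = 2660.00, centroid at (100.00, 109.00).
top flange: A = 100 × 16 = 1600.00, centroid at (100.00, 212.00).
ΣA = 7060.00 in²
ΣAx̄ = (2800.00)(100.00) + (2660.00)(100.00) + (1600.00)(100.00) = 706000.00 in³
ΣAȳ = (2800.00)(7.00) + (2660.00)(109.00) + (1600.00)(212.00) = 648740.00 in³
x̄ = 706000.00 / 7060.00 = 100.00 in
ȳ = 648740.00 / 7060.00 = 91.89 in

x̄ = 100.00 in, ȳ = 91.89 in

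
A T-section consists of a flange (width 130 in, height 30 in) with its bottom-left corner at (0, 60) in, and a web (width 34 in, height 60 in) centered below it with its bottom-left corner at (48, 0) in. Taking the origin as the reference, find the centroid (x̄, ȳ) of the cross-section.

x̄ = 65.00 in, ȳ = 59.55 in

web: A = 34 × 60 = 2040.00, centroid at (65.00, 30.00).
flange: A = 130 × 30 = 3900.00, centroid at (65.00, 75.00).
ΣA = 5940.00 in², ΣAx̄ = 386100.00 in³, ΣAȳ = 353700.00 in³.
x̄ = 386100.00/5940.00 = 65.00 in; ȳ = 353700.00/5940.00 = 59.55 in.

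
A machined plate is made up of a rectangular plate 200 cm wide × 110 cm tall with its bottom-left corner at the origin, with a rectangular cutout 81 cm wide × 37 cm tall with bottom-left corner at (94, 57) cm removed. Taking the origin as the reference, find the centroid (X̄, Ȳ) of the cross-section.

plate: A = 200 × 110 = 22000.00, centroid at (100.00, 55.00).
hole: A = −(81 × 37) = -2997.00, centroid at (134.50, 75.50).
ΣA = 19003.00 cm², ΣAX̄ = 1796903.50 cm³, ΣAȲ = 983726.50 cm³.
X̄ = 1796903.50/19003.00 = 94.56 cm; Ȳ = 983726.50/19003.00 = 51.77 cm.

X̄ = 94.56 cm, Ȳ = 51.77 cm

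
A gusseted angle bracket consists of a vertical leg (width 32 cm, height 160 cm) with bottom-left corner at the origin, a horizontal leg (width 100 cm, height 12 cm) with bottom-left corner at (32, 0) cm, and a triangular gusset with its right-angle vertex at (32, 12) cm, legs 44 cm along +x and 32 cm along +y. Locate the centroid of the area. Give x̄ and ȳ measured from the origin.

vertical leg: A = 32 × 160 = 5120.00, centroid at (16.00, 80.00).
horizontal leg: A = 100 × 12 = 1200.00, centroid at (82.00, 6.00).
gusset: A = ½·44·32 = 704.00, centroid at (46.67, 22.67).
ΣA = 7024.00 cm²
ΣAx̄ = (5120.00)(16.00) + (1200.00)(82.00) + (704.00)(46.67) = 213173.33 cm³
ΣAȳ = (5120.00)(80.00) + (1200.00)(6.00) + (704.00)(22.67) = 432757.33 cm³
x̄ = 213173.33 / 7024.00 = 30.35 cm
ȳ = 432757.33 / 7024.00 = 61.61 cm

x̄ = 30.35 cm, ȳ = 61.61 cm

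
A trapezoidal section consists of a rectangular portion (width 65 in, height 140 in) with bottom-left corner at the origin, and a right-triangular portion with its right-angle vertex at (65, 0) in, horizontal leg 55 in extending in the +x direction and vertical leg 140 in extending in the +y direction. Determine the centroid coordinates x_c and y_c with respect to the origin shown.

Part | A | x̄ᵢ | ȳᵢ | A·x̄ᵢ | A·ȳᵢ
rectangular portion | 9100.00 | 32.50 | 70.00 | 295750.00 | 637000.00
triangular portion | 3850.00 | 83.33 | 46.67 | 320833.33 | 179666.67
Σ | 12950.00 |  |  | 616583.33 | 816666.67
x_c = 616583.33 / 12950.00 = 47.61 in
y_c = 816666.67 / 12950.00 = 63.06 in

x_c = 47.61 in, y_c = 63.06 in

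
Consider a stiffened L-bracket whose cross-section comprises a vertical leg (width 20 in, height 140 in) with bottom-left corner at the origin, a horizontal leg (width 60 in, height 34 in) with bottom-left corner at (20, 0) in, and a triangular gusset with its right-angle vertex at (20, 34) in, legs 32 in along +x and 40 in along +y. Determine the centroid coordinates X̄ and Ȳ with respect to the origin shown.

X̄ = 27.30 in, Ȳ = 47.62 in

vertical leg: A = 20 × 140 = 2800.00, centroid at (10.00, 70.00).
horizontal leg: A = 60 × 34 = 2040.00, centroid at (50.00, 17.00).
gusset: A = ½·32·40 = 640.00, centroid at (30.67, 47.33).
ΣA = 5480.00 in²
ΣAX̄ = (2800.00)(10.00) + (2040.00)(50.00) + (640.00)(30.67) = 149626.67 in³
ΣAȲ = (2800.00)(70.00) + (2040.00)(17.00) + (640.00)(47.33) = 260973.33 in³
X̄ = 149626.67 / 5480.00 = 27.30 in
Ȳ = 260973.33 / 5480.00 = 47.62 in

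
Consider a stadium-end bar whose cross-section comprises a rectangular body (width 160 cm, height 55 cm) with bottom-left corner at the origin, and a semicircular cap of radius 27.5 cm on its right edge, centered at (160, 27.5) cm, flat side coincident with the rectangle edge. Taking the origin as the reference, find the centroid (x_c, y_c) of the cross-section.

rectangular body: A = 160 × 55 = 8800.00, centroid at (80.00, 27.50).
semicircular end: A = ½π·27.5² = 1187.91, centroid at (171.67, 27.50).
ΣA = 9987.91 cm²
ΣAx_c = (8800.00)(80.00) + (1187.91)(171.67) = 907930.94 cm³
ΣAy_c = (8800.00)(27.50) + (1187.91)(27.50) = 274667.65 cm³
x_c = 907930.94 / 9987.91 = 90.90 cm
y_c = 274667.65 / 9987.91 = 27.50 cm

x_c = 90.90 cm, y_c = 27.50 cm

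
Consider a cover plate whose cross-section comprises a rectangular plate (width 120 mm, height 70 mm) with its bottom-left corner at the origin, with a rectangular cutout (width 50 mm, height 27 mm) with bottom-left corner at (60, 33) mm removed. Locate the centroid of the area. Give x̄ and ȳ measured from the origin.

x̄ = 55.21 mm, ȳ = 32.80 mm

plate: A = 120 × 70 = 8400.00, centroid at (60.00, 35.00).
hole: A = −(50 × 27) = -1350.00, centroid at (85.00, 46.50).
ΣA = 7050.00 mm², ΣAx̄ = 389250.00 mm³, ΣAȳ = 231225.00 mm³.
x̄ = 389250.00/7050.00 = 55.21 mm; ȳ = 231225.00/7050.00 = 32.80 mm.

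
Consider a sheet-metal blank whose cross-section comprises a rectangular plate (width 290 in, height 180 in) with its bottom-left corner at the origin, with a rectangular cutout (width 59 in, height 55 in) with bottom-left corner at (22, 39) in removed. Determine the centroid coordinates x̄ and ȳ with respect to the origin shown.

Part | A | x̄ᵢ | ȳᵢ | A·x̄ᵢ | A·ȳᵢ
plate | 52200.00 | 145.00 | 90.00 | 7569000.00 | 4698000.00
hole | -3245.00 | 51.50 | 66.50 | -167117.50 | -215792.50
Σ | 48955.00 |  |  | 7401882.50 | 4482207.50
x̄ = 7401882.50 / 48955.00 = 151.20 in
ȳ = 4482207.50 / 48955.00 = 91.56 in

x̄ = 151.20 in, ȳ = 91.56 in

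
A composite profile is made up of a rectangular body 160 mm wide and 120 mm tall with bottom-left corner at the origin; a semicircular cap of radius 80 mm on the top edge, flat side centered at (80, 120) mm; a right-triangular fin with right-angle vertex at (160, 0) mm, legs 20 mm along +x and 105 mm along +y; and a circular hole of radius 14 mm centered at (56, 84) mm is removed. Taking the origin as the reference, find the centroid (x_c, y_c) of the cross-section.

rectangular body: A = 160 × 120 = 19200.00, centroid at (80.00, 60.00).
semicircular top: A = ½π·80² = 10053.10, centroid at (80.00, 153.95).
triangular fin: A = ½·20·105 = 1050.00, centroid at (166.67, 35.00).
hole: A = −π·14² = -615.75, centroid at (56.00, 84.00).
ΣA = 29687.34 mm²
ΣAx_c = (19200.00)(80.00) + (10053.10)(80.00) + (1050.00)(166.67) + (-615.75)(56.00) = 2480765.60 mm³
ΣAy_c = (19200.00)(60.00) + (10053.10)(153.95) + (1050.00)(35.00) + (-615.75)(84.00) = 2684731.73 mm³
x_c = 2480765.60 / 29687.34 = 83.56 mm
y_c = 2684731.73 / 29687.34 = 90.43 mm

x_c = 83.56 mm, y_c = 90.43 mm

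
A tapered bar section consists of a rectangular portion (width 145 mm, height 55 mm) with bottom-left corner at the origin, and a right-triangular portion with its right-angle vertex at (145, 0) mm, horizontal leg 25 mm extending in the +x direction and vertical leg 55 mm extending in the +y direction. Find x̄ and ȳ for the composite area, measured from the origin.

rectangular portion: A = 145 × 55 = 7975.00, centroid at (72.50, 27.50).
triangular portion: A = ½·25·55 = 687.50, centroid at (153.33, 18.33).
ΣA = 8662.50 mm²
ΣAx̄ = (7975.00)(72.50) + (687.50)(153.33) = 683604.17 mm³
ΣAȳ = (7975.00)(27.50) + (687.50)(18.33) = 231916.67 mm³
x̄ = 683604.17 / 8662.50 = 78.92 mm
ȳ = 231916.67 / 8662.50 = 26.77 mm

x̄ = 78.92 mm, ȳ = 26.77 mm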